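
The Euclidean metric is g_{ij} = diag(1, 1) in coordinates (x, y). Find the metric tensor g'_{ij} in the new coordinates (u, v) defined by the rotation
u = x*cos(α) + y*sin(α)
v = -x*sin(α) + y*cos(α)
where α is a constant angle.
Invert the transformation: x = u*cos(α) - v*sin(α), y = u*sin(α) + v*cos(α)
g'_{ij} = (∂x^k/∂x'^i)(∂x^l/∂x'^j) g_{kl}; with g_{kl} = δ_{kl} this is Σ_k (∂x^k/∂x'^i)(∂x^k/∂x'^j).
Jacobian: ∂x/∂u = cos(α), ∂x/∂v = -sin(α), ∂y/∂u = sin(α), ∂y/∂v = cos(α)
g'_{uu} = (cos(α))(cos(α)) + (sin(α))(sin(α)) = 1
g'_{uv} = (cos(α))(-sin(α)) + (sin(α))(cos(α)) = 0
g'_{vv} = (-sin(α))(-sin(α)) + (cos(α))(cos(α)) = 1
g'_{ij} = diag(1, 1)
The Euclidean metric is invariant under rotations.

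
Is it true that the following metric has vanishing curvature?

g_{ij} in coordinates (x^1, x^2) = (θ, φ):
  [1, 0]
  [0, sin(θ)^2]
Non-zero Christoffel symbols:
Γ^θ_{φ φ} = -sin(2*θ)/2
Γ^φ_{θ φ} = 1/tan(θ)
Ricci tensor: R_{θθ} = 1, R_{θφ} = 0, R_{φφ} = sin(θ)^2
The Ricci tensor is non-zero, so the Riemann tensor is non-zero: not flat.
No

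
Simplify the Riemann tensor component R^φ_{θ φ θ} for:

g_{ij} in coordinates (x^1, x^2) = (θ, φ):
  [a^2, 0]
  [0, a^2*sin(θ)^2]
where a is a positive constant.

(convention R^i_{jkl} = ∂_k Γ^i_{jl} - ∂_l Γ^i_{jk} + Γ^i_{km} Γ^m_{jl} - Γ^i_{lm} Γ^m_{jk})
Non-zero Christoffel symbols (Γ^k_{ij} = Γ^k_{ji}):
Γ^θ_{φ φ} = -sin(2*θ)/2
Γ^φ_{θ φ} = 1/tan(θ)
R^φ_{θ φ θ} = ∂_φ Γ^φ_{θ θ} - ∂_θ Γ^φ_{θ φ} + Γ^φ_{φ m} Γ^m_{θ θ} - Γ^φ_{θ m} Γ^m_{θ φ}
  = (0) - (-1/sin(θ)^2) + (0) - (1/tan(θ)^2) = 1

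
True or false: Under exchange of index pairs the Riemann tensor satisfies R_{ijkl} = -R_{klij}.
The pair-exchange symmetry has a plus sign: R_{ijkl} = +R_{klij}.
False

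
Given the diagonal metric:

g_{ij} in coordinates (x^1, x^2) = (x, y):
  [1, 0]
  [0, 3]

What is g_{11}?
With x^1 = x, x^2 = y, g_{11} = g_{xx} is the row-1, column-1 entry of the matrix.
g_{11} = 1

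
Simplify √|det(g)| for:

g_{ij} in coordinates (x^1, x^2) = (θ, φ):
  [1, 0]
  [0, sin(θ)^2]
det(g) = sin(θ)^2
√|det(g)| = sin(θ) (taking 0 < θ < π so that |sin(θ)| = sin(θ))
Volume element: dV = sin(θ) dθ dφ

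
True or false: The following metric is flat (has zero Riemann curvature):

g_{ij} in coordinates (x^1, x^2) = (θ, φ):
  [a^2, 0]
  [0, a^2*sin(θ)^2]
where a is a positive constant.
Non-zero Christoffel symbols:
Γ^θ_{φ φ} = -sin(2*θ)/2
Γ^φ_{θ φ} = 1/tan(θ)
Ricci tensor: R_{θθ} = 1, R_{θφ} = 0, R_{φφ} = sin(θ)^2
The Ricci tensor is non-zero, so the Riemann tensor is non-zero: not flat.
False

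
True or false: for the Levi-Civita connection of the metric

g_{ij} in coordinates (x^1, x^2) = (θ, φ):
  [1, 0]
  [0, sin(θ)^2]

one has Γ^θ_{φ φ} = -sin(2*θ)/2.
Γ^θ_{φ φ} = (1/2) g^{θθ} (∂_φ g_{θφ} + ∂_φ g_{θφ} - ∂_θ g_{φφ}) = (1/2)(1)((0) + (0) - (sin(2*θ))) = -sin(2*θ)/2
This equals the proposed value -sin(2*θ)/2.
True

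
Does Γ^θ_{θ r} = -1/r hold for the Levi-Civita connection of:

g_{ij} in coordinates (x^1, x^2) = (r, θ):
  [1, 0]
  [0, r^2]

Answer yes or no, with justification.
Γ^θ_{θ r} = (1/2) g^{θθ} (∂_θ g_{θr} + ∂_r g_{θθ} - ∂_θ g_{θr}) = (1/2)(1/r^2)((0) + (2*r) - (0)) = 1/r
This differs from the proposed value -1/r.
No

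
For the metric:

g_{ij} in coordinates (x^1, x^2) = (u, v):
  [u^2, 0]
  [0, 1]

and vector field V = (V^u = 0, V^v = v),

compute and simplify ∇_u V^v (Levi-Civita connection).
Non-zero Christoffel symbols:
Γ^u_{u u} = 1/u
∇_u V^v = ∂_u V^v + Γ^v_{u j} V^j
  = (0) + (0)(0) + (0)(v)
  = 0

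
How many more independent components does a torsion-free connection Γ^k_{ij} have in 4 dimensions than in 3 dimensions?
Independent components in n dimensions: n × n(n+1)/2 = n^2(n+1)/2.
4D: 4 × 10 = 40
3D: 3 × 6 = 18
Difference = 40 - 18 = 22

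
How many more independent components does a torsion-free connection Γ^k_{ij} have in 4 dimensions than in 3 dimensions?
Independent components in n dimensions: n × n(n+1)/2 = n^2(n+1)/2.
4D: 4 × 10 = 40
3D: 3 × 6 = 18
Difference = 40 - 18 = 22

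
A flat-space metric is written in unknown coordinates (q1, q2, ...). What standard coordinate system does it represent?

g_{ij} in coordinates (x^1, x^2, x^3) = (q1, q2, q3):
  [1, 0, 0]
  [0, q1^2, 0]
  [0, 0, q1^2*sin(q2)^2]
The line element ds^2 = dq1^2 + q1^2 dq2^2 + q1^2 sin(q2)^2 dq3^2 is dr^2 + r^2 dθ^2 + r^2 sin(θ)^2 dφ^2 with q1 = r, q2 = θ, q3 = φ.
spherical coordinates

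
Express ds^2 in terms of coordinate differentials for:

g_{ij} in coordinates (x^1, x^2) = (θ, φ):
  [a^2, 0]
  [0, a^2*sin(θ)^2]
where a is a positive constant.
ds^2 = g_{ij} dx^i dx^j; only the non-zero components contribute.
ds^2 = a^2 dθ^2 + a^2*sin(θ)^2 dφ^2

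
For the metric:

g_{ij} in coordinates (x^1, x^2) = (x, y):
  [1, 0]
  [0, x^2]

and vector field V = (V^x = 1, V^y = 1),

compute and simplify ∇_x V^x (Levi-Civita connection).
Non-zero Christoffel symbols:
Γ^x_{y y} = -x
Γ^y_{x y} = 1/x
∇_x V^x = ∂_x V^x + Γ^x_{x j} V^j
  = (0) + (0)(1) + (0)(1)
  = 0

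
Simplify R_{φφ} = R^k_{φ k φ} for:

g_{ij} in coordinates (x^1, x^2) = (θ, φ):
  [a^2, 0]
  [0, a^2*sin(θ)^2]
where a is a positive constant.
Non-zero Christoffel symbols (Γ^k_{ij} = Γ^k_{ji}):
Γ^θ_{φ φ} = -sin(2*θ)/2
Γ^φ_{θ φ} = 1/tan(θ)
R^θ_{φ θ φ} = ∂_θ Γ^θ_{φ φ} - ∂_φ Γ^θ_{φ θ} + Γ^θ_{θ m} Γ^m_{φ φ} - Γ^θ_{φ m} Γ^m_{φ θ}
  = (-cos(2*θ)) - (0) + (0) - (-cos(θ)^2) = sin(θ)^2
R^φ_{φ φ φ} = 0 (a repeated index in an antisymmetric pair)
R_{φφ} = R^θ_{φ θ φ} + R^φ_{φ φ φ} = (sin(θ)^2) + (0) = sin(θ)^2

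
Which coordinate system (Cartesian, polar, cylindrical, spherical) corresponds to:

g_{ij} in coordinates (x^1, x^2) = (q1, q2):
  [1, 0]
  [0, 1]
All components are constant and the metric is the identity, i.e. orthonormal rectilinear coordinates.
Cartesian (2D) coordinates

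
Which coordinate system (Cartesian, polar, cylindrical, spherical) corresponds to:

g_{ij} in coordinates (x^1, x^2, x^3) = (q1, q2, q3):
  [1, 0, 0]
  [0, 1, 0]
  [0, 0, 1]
All components are constant and the metric is the identity, i.e. orthonormal rectilinear coordinates.
Cartesian (3D) coordinates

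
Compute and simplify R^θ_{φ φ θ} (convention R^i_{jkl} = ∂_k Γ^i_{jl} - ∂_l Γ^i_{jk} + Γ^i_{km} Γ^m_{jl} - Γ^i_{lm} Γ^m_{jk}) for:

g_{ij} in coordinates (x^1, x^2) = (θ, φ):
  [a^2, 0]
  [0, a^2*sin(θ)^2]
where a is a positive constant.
Non-zero Christoffel symbols (Γ^k_{ij} = Γ^k_{ji}):
Γ^θ_{φ φ} = -sin(2*θ)/2
Γ^φ_{θ φ} = 1/tan(θ)
R^θ_{φ φ θ} = ∂_φ Γ^θ_{φ θ} - ∂_θ Γ^θ_{φ φ} + Γ^θ_{φ m} Γ^m_{φ θ} - Γ^θ_{θ m} Γ^m_{φ φ}
  = (0) - (-cos(2*θ)) + (-cos(θ)^2) - (0) = -sin(θ)^2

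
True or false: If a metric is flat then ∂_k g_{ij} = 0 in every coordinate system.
Flatness means R^i_{jkl} = 0; the components can still vary, e.g. the flat plane in polar coordinates has g_{θθ} = r^2.
False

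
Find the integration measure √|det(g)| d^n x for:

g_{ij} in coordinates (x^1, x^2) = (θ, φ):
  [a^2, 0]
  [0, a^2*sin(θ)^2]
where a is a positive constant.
det(g) = a^4*sin(θ)^2
√|det(g)| = a^2*sin(θ) (taking 0 < θ < π so that |sin(θ)| = sin(θ))
Volume element: dV = a^2*sin(θ) dθ dφ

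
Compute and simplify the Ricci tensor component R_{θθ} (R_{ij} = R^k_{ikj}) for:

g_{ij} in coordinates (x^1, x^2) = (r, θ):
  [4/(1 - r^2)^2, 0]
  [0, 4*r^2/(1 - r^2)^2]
Non-zero Christoffel symbols (Γ^k_{ij} = Γ^k_{ji}):
Γ^r_{r r} = 2*r/(1 - r^2)
Γ^r_{θ θ} = (r^3 + r)/(r^2 - 1)
Γ^θ_{r θ} = (-r^2 - 1)/(r^3 - r)
R^r_{θ r θ} = ∂_r Γ^r_{θ θ} - ∂_θ Γ^r_{θ r} + Γ^r_{r m} Γ^m_{θ θ} - Γ^r_{θ m} Γ^m_{θ r}
  = ((r^4 - 4*r^2 - 1)/(r^2 - 1)^2) - (0) + (-2*r^2*(r^2 + 1)/(r^2 - 1)^2) - (-(r^2 + 1)^2/(r^2 - 1)^2) = -4*r^2/(r^2 - 1)^2
R^θ_{θ θ θ} = 0 (a repeated index in an antisymmetric pair)
R_{θθ} = R^r_{θ r θ} + R^θ_{θ θ θ} = (-4*r^2/(r^2 - 1)^2) + (0) = -4*r^2/(r^2 - 1)^2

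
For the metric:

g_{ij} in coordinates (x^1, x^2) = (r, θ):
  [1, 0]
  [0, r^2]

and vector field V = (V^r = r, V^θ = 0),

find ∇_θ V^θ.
Non-zero Christoffel symbols:
Γ^r_{θ θ} = -r
Γ^θ_{r θ} = 1/r
∇_θ V^θ = ∂_θ V^θ + Γ^θ_{θ j} V^j
  = (0) + (1/r)(r) + (0)(0)
  = 1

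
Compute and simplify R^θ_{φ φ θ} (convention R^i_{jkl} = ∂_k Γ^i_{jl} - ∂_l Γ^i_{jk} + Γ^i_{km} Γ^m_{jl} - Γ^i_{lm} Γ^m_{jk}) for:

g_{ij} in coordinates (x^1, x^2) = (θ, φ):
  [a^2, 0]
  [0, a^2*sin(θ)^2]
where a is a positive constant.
Non-zero Christoffel symbols (Γ^k_{ij} = Γ^k_{ji}):
Γ^θ_{φ φ} = -sin(2*θ)/2
Γ^φ_{θ φ} = 1/tan(θ)
R^θ_{φ φ θ} = ∂_φ Γ^θ_{φ θ} - ∂_θ Γ^θ_{φ φ} + Γ^θ_{φ m} Γ^m_{φ θ} - Γ^θ_{θ m} Γ^m_{φ φ}
  = (0) - (-cos(2*θ)) + (-cos(θ)^2) - (0) = -sin(θ)^2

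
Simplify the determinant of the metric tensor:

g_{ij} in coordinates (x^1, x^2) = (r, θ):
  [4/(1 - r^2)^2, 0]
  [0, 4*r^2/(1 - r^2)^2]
For a 2×2 metric: det(g) = g_{11}·g_{22} - g_{12}·g_{21}
= (4/(1 - r^2)^2)·(4*r^2/(1 - r^2)^2) - (0)·(0)
= 16*r^2/(1 - r^2)^4 - 0
det(g) = 16*r^2/(1 - r^2)^4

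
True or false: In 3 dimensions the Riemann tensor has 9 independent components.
n^2(n^2-1)/12 = 9·8/12 = 6 independent components for n = 3.
False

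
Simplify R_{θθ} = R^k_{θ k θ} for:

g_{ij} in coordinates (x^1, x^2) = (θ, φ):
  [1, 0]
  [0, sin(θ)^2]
Non-zero Christoffel symbols (Γ^k_{ij} = Γ^k_{ji}):
Γ^θ_{φ φ} = -sin(2*θ)/2
Γ^φ_{θ φ} = 1/tan(θ)
R^θ_{θ θ θ} = 0 (a repeated index in an antisymmetric pair)
R^φ_{θ φ θ} = ∂_φ Γ^φ_{θ θ} - ∂_θ Γ^φ_{θ φ} + Γ^φ_{φ m} Γ^m_{θ θ} - Γ^φ_{θ m} Γ^m_{θ φ}
  = (0) - (-1/sin(θ)^2) + (0) - (1/tan(θ)^2) = 1
R_{θθ} = R^θ_{θ θ θ} + R^φ_{θ φ θ} = (0) + (1) = 1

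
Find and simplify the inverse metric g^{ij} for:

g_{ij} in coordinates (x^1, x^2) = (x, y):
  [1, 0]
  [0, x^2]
The metric is diagonal, so g^{ij} is diagonal with entries 1/g_{ii}: diag(1, 1/(x^2)).
g^{ij}:
  [1, 0]
  [0, 1/x^2]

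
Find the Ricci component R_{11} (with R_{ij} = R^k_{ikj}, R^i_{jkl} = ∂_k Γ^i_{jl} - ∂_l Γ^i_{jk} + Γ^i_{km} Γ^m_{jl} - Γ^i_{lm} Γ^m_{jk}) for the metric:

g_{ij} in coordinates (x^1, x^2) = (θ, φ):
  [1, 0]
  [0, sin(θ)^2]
Non-zero Christoffel symbols (Γ^k_{ij} = Γ^k_{ji}):
Γ^θ_{φ φ} = -sin(2*θ)/2
Γ^φ_{θ φ} = 1/tan(θ)
R^θ_{θ θ θ} = 0 (a repeated index in an antisymmetric pair)
R^φ_{θ φ θ} = ∂_φ Γ^φ_{θ θ} - ∂_θ Γ^φ_{θ φ} + Γ^φ_{φ m} Γ^m_{θ θ} - Γ^φ_{θ m} Γ^m_{θ φ}
  = (0) - (-1/sin(θ)^2) + (0) - (1/tan(θ)^2) = 1
R_{θθ} = R^θ_{θ θ θ} + R^φ_{θ φ θ} = (0) + (1) = 1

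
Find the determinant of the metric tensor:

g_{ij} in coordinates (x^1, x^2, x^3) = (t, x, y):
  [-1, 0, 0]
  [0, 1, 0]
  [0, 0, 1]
Diagonal metric: det(g) = g_{11}·g_{22}·g_{33}
= (-1)·(1)·(1)
det(g) = -1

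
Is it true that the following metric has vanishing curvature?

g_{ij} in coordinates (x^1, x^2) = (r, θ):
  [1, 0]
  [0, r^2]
Non-zero Christoffel symbols:
Γ^r_{θ θ} = -r
Γ^θ_{r θ} = 1/r
Ricci tensor: R_{rr} = 0, R_{rθ} = 0, R_{θθ} = 0
All R_{ij} vanish; in 2 dimensions the Riemann tensor is fully determined by the Ricci tensor, so R^i_{jkl} = 0: the metric is flat (curvilinear coordinates on flat space).
Yes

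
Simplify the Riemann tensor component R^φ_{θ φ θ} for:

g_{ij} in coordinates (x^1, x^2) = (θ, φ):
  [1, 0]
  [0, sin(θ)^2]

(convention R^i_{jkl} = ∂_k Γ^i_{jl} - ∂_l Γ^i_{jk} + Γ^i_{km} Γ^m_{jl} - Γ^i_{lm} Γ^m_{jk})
Non-zero Christoffel symbols (Γ^k_{ij} = Γ^k_{ji}):
Γ^θ_{φ φ} = -sin(2*θ)/2
Γ^φ_{θ φ} = 1/tan(θ)
R^φ_{θ φ θ} = ∂_φ Γ^φ_{θ θ} - ∂_θ Γ^φ_{θ φ} + Γ^φ_{φ m} Γ^m_{θ θ} - Γ^φ_{θ m} Γ^m_{θ φ}
  = (0) - (-1/sin(θ)^2) + (0) - (1/tan(θ)^2) = 1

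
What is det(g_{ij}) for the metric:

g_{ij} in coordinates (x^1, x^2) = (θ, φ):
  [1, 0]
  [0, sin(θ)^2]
For a 2×2 metric: det(g) = g_{11}·g_{22} - g_{12}·g_{21}
= (1)·(sin(θ)^2) - (0)·(0)
= sin(θ)^2 - 0
det(g) = sin(θ)^2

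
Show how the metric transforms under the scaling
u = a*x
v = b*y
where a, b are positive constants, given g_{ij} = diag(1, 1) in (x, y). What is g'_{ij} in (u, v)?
Invert the transformation: x = u/a, y = v/b
g'_{ij} = (∂x^k/∂x'^i)(∂x^l/∂x'^j) g_{kl}; with g_{kl} = δ_{kl} this is Σ_k (∂x^k/∂x'^i)(∂x^k/∂x'^j).
Jacobian: ∂x/∂u = 1/a, ∂x/∂v = 0, ∂y/∂u = 0, ∂y/∂v = 1/b
g'_{uu} = (1/a)(1/a) + (0)(0) = 1/a^2
g'_{uv} = (1/a)(0) + (0)(1/b) = 0
g'_{vv} = (0)(0) + (1/b)(1/b) = 1/b^2
g'_{ij} = diag(1/a^2, 1/b^2)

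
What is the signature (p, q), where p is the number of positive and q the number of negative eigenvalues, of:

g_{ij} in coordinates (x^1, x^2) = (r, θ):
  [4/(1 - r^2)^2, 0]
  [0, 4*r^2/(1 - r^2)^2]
The metric is diagonal, so its eigenvalues are the diagonal entries: 4/(1 - r^2)^2, 4*r^2/(1 - r^2)^2 (at a generic point, where coordinate-dependent entries are positive).
2 positive, 0 negative.
(2, 0) - Riemannian (positive definite)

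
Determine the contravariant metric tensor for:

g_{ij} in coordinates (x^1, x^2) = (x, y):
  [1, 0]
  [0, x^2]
The metric is diagonal, so g^{ij} is diagonal with entries 1/g_{ii}: diag(1, 1/(x^2)).
g^{ij}:
  [1, 0]
  [0, 1/x^2]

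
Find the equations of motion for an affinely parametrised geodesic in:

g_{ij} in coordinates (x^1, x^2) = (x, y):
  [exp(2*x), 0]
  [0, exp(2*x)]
Geodesic equation: d^2x^k/dλ^2 + Γ^k_{ij} (dx^i/dλ)(dx^j/dλ) = 0.
Non-zero Christoffel symbols:
Γ^x_{x x} = 1
Γ^x_{y y} = -1
Γ^y_{x y} = 1
Substituting (the symmetric pair Γ^k_{ij}, Γ^k_{ji} combines into a factor 2):
d^2x/dλ^2 + (dx/dλ)^2 - (dy/dλ)^2 = 0
d^2y/dλ^2 + 2 (dx/dλ)(dy/dλ) = 0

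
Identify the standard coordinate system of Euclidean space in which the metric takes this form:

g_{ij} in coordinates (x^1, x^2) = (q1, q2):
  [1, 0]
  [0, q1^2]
The line element ds^2 = dq1^2 + q1^2 dq2^2 is dr^2 + r^2 dθ^2 with q1 = r, q2 = θ.
polar coordinates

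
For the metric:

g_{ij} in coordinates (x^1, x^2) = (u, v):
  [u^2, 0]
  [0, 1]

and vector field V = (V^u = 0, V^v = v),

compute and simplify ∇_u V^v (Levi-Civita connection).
Non-zero Christoffel symbols:
Γ^u_{u u} = 1/u
∇_u V^v = ∂_u V^v + Γ^v_{u j} V^j
  = (0) + (0)(0) + (0)(v)
  = 0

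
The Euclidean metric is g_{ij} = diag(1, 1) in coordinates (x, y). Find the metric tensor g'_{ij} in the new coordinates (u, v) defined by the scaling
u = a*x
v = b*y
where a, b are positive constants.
Invert the transformation: x = u/a, y = v/b
g'_{ij} = (∂x^k/∂x'^i)(∂x^l/∂x'^j) g_{kl}; with g_{kl} = δ_{kl} this is Σ_k (∂x^k/∂x'^i)(∂x^k/∂x'^j).
Jacobian: ∂x/∂u = 1/a, ∂x/∂v = 0, ∂y/∂u = 0, ∂y/∂v = 1/b
g'_{uu} = (1/a)(1/a) + (0)(0) = 1/a^2
g'_{uv} = (1/a)(0) + (0)(1/b) = 0
g'_{vv} = (0)(0) + (1/b)(1/b) = 1/b^2
g'_{ij} = diag(1/a^2, 1/b^2)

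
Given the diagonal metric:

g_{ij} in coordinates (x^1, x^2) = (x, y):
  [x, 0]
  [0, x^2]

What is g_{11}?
With x^1 = x, x^2 = y, g_{11} = g_{xx} is the row-1, column-1 entry of the matrix.
g_{11} = x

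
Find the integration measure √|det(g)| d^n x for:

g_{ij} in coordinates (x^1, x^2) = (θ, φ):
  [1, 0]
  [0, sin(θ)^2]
det(g) = sin(θ)^2
√|det(g)| = sin(θ) (taking 0 < θ < π so that |sin(θ)| = sin(θ))
Volume element: dV = sin(θ) dθ dφ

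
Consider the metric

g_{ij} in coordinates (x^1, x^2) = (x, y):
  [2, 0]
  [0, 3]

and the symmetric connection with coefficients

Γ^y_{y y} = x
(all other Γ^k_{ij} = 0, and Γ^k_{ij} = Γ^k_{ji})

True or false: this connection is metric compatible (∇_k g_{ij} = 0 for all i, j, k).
Using ∇_k g_{ij} = ∂_k g_{ij} - Γ^m_{ki} g_{mj} - Γ^m_{kj} g_{im}:
∇_y g_{yy} = (0) - (3*x) - (3*x) = -6*x ≠ 0
So the connection is not metric compatible (it is not the Levi-Civita connection).
False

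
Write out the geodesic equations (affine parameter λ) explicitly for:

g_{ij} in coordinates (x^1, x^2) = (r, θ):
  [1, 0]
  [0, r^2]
Geodesic equation: d^2x^k/dλ^2 + Γ^k_{ij} (dx^i/dλ)(dx^j/dλ) = 0.
Non-zero Christoffel symbols:
Γ^r_{θ θ} = -r
Γ^θ_{r θ} = 1/r
Substituting (the symmetric pair Γ^k_{ij}, Γ^k_{ji} combines into a factor 2):
d^2r/dλ^2 - r (dθ/dλ)^2 = 0
d^2θ/dλ^2 + (2/r) (dr/dλ)(dθ/dλ) = 0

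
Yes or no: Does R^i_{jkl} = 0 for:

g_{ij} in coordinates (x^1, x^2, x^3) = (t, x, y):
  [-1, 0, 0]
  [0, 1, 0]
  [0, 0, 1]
All metric components are constant, so every Christoffel symbol vanishes and R^i_{jkl} = 0.
Yes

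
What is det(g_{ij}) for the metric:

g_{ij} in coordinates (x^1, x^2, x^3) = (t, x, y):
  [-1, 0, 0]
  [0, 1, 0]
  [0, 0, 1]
Diagonal metric: det(g) = g_{11}·g_{22}·g_{33}
= (-1)·(1)·(1)
det(g) = -1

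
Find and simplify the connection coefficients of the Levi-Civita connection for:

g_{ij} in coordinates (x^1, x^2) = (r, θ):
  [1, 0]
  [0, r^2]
Using Γ^k_{ij} = (1/2) g^{km} (∂_i g_{mj} + ∂_j g_{mi} - ∂_m g_{ij}); the metric is diagonal, so only the m = k term contributes.
Non-zero symbols (using the symmetry Γ^k_{ij} = Γ^k_{ji}):
Γ^r_{θ θ} = (1/2) g^{rr} (∂_θ g_{rθ} + ∂_θ g_{rθ} - ∂_r g_{θθ}) = (1/2)(1)((0) + (0) - (2*r)) = -r
Γ^θ_{r θ} = (1/2) g^{θθ} (∂_r g_{θθ} + ∂_θ g_{θr} - ∂_θ g_{rθ}) = (1/2)(1/r^2)((2*r) + (0) - (0)) = 1/r
All other Christoffel symbols are zero.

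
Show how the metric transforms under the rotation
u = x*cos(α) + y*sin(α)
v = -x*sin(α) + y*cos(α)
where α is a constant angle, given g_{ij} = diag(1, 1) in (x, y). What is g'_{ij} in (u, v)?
Invert the transformation: x = u*cos(α) - v*sin(α), y = u*sin(α) + v*cos(α)
g'_{ij} = (∂x^k/∂x'^i)(∂x^l/∂x'^j) g_{kl}; with g_{kl} = δ_{kl} this is Σ_k (∂x^k/∂x'^i)(∂x^k/∂x'^j).
Jacobian: ∂x/∂u = cos(α), ∂x/∂v = -sin(α), ∂y/∂u = sin(α), ∂y/∂v = cos(α)
g'_{uu} = (cos(α))(cos(α)) + (sin(α))(sin(α)) = 1
g'_{uv} = (cos(α))(-sin(α)) + (sin(α))(cos(α)) = 0
g'_{vv} = (-sin(α))(-sin(α)) + (cos(α))(cos(α)) = 1
g'_{ij} = diag(1, 1)
The Euclidean metric is invariant under rotations.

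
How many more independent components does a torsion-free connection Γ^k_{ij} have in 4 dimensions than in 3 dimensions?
Independent components in n dimensions: n × n(n+1)/2 = n^2(n+1)/2.
4D: 4 × 10 = 40
3D: 3 × 6 = 18
Difference = 40 - 18 = 22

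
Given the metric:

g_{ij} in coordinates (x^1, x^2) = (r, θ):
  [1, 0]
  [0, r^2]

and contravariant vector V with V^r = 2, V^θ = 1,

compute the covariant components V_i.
V_i = g_{ij} V^j:
V_r = (1)(2) + (0)(1) = 2
V_θ = (0)(2) + (r^2)(1) = r^2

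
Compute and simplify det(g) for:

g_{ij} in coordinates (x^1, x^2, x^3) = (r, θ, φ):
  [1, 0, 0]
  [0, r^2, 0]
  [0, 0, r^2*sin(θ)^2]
Diagonal metric: det(g) = g_{11}·g_{22}·g_{33}
= (1)·(r^2)·(r^2*sin(θ)^2)
det(g) = r^4*sin(θ)^2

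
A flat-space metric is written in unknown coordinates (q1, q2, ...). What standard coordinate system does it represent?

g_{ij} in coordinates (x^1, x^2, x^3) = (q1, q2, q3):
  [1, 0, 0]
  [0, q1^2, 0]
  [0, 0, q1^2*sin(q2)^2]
The line element ds^2 = dq1^2 + q1^2 dq2^2 + q1^2 sin(q2)^2 dq3^2 is dr^2 + r^2 dθ^2 + r^2 sin(θ)^2 dφ^2 with q1 = r, q2 = θ, q3 = φ.
spherical coordinates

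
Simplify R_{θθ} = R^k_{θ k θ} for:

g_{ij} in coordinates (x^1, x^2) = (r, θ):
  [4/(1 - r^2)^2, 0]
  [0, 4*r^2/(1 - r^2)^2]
Non-zero Christoffel symbols (Γ^k_{ij} = Γ^k_{ji}):
Γ^r_{r r} = 2*r/(1 - r^2)
Γ^r_{θ θ} = (r^3 + r)/(r^2 - 1)
Γ^θ_{r θ} = (-r^2 - 1)/(r^3 - r)
R^r_{θ r θ} = ∂_r Γ^r_{θ θ} - ∂_θ Γ^r_{θ r} + Γ^r_{r m} Γ^m_{θ θ} - Γ^r_{θ m} Γ^m_{θ r}
  = ((r^4 - 4*r^2 - 1)/(r^2 - 1)^2) - (0) + (-2*r^2*(r^2 + 1)/(r^2 - 1)^2) - (-(r^2 + 1)^2/(r^2 - 1)^2) = -4*r^2/(r^2 - 1)^2
R^θ_{θ θ θ} = 0 (a repeated index in an antisymmetric pair)
R_{θθ} = R^r_{θ r θ} + R^θ_{θ θ θ} = (-4*r^2/(r^2 - 1)^2) + (0) = -4*r^2/(r^2 - 1)^2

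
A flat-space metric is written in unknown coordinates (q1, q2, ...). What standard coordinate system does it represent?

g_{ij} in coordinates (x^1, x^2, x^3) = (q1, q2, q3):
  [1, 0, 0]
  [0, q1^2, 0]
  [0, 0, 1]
The line element ds^2 = dq1^2 + q1^2 dq2^2 + dq3^2 is dr^2 + r^2 dθ^2 + dz^2 with q1 = r, q2 = θ, q3 = z.
cylindrical coordinates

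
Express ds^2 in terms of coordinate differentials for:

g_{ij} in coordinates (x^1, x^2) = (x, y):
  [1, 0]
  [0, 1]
ds^2 = g_{ij} dx^i dx^j; only the non-zero components contribute.
ds^2 = dx^2 + dy^2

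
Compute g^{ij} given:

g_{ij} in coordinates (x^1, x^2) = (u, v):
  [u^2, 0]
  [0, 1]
The metric is diagonal, so g^{ij} is diagonal with entries 1/g_{ii}: diag(1/(u^2), 1).
g^{ij}:
  [1/u^2, 0]
  [0, 1]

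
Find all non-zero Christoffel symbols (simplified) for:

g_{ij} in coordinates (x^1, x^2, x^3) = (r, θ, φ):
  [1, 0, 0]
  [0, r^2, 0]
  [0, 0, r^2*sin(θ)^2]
Using Γ^k_{ij} = (1/2) g^{km} (∂_i g_{mj} + ∂_j g_{mi} - ∂_m g_{ij}); the metric is diagonal, so only the m = k term contributes.
Non-zero symbols (using the symmetry Γ^k_{ij} = Γ^k_{ji}):
Γ^r_{θ θ} = (1/2) g^{rr} (∂_θ g_{rθ} + ∂_θ g_{rθ} - ∂_r g_{θθ}) = (1/2)(1)((0) + (0) - (2*r)) = -r
Γ^r_{φ φ} = (1/2) g^{rr} (∂_φ g_{rφ} + ∂_φ g_{rφ} - ∂_r g_{φφ}) = (1/2)(1)((0) + (0) - (2*r*sin(θ)^2)) = -r*sin(θ)^2
Γ^θ_{r θ} = (1/2) g^{θθ} (∂_r g_{θθ} + ∂_θ g_{θr} - ∂_θ g_{rθ}) = (1/2)(1/r^2)((2*r) + (0) - (0)) = 1/r
Γ^θ_{φ φ} = (1/2) g^{θθ} (∂_φ g_{θφ} + ∂_φ g_{θφ} - ∂_θ g_{φφ}) = (1/2)(1/r^2)((0) + (0) - (r^2*sin(2*θ))) = -sin(2*θ)/2
Γ^φ_{r φ} = (1/2) g^{φφ} (∂_r g_{φφ} + ∂_φ g_{φr} - ∂_φ g_{rφ}) = (1/2)(1/(r^2*sin(θ)^2))((2*r*sin(θ)^2) + (0) - (0)) = 1/r
Γ^φ_{θ φ} = (1/2) g^{φφ} (∂_θ g_{φφ} + ∂_φ g_{φθ} - ∂_φ g_{θφ}) = (1/2)(1/(r^2*sin(θ)^2))((r^2*sin(2*θ)) + (0) - (0)) = 1/tan(θ)
All other Christoffel symbols are zero.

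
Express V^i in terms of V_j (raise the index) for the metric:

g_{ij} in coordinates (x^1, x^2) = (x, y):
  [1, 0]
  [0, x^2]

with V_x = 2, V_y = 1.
Inverse metric (diagonal): g^{xx} = 1, g^{yy} = 1/x^2
V^i = g^{ij} V_j:
V^x = (1)(2) + (0)(1) = 2
V^y = (0)(2) + (1/x^2)(1) = 1/x^2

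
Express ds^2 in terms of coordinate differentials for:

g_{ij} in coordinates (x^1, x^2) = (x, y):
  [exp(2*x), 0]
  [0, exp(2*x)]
ds^2 = g_{ij} dx^i dx^j; only the non-zero components contribute.
ds^2 = exp(2*x) dx^2 + exp(2*x) dy^2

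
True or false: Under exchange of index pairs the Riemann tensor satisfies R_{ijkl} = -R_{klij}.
The pair-exchange symmetry has a plus sign: R_{ijkl} = +R_{klij}.
False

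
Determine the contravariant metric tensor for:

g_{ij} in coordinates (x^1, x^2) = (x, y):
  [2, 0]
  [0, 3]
The metric is diagonal, so g^{ij} is diagonal with entries 1/g_{ii}: diag(1/2, 1/3).
g^{ij}:
  [1/2, 0]
  [0, 1/3]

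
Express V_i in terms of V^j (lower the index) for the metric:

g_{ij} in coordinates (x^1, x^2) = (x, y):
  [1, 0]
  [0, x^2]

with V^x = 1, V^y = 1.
V_i = g_{ij} V^j:
V_x = (1)(1) + (0)(1) = 1
V_y = (0)(1) + (x^2)(1) = x^2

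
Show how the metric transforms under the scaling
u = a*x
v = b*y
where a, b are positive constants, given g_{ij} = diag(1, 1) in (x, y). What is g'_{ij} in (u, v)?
Invert the transformation: x = u/a, y = v/b
g'_{ij} = (∂x^k/∂x'^i)(∂x^l/∂x'^j) g_{kl}; with g_{kl} = δ_{kl} this is Σ_k (∂x^k/∂x'^i)(∂x^k/∂x'^j).
Jacobian: ∂x/∂u = 1/a, ∂x/∂v = 0, ∂y/∂u = 0, ∂y/∂v = 1/b
g'_{uu} = (1/a)(1/a) + (0)(0) = 1/a^2
g'_{uv} = (1/a)(0) + (0)(1/b) = 0
g'_{vv} = (0)(0) + (1/b)(1/b) = 1/b^2
g'_{ij} = diag(1/a^2, 1/b^2)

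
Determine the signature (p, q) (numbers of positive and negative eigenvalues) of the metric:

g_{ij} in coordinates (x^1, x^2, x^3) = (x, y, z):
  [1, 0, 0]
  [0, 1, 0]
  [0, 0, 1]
The metric is diagonal, so its eigenvalues are the diagonal entries: 1, 1, 1 (at a generic point, where coordinate-dependent entries are positive).
3 positive, 0 negative.
(3, 0) - Riemannian (positive definite)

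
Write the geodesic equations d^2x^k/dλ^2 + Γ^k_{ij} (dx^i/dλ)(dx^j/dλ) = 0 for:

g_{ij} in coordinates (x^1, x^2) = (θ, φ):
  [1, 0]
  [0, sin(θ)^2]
Geodesic equation: d^2x^k/dλ^2 + Γ^k_{ij} (dx^i/dλ)(dx^j/dλ) = 0.
Non-zero Christoffel symbols:
Γ^θ_{φ φ} = -sin(2*θ)/2
Γ^φ_{θ φ} = 1/tan(θ)
Substituting (the symmetric pair Γ^k_{ij}, Γ^k_{ji} combines into a factor 2):
d^2θ/dλ^2 - (sin(2*θ)/2) (dφ/dλ)^2 = 0
d^2φ/dλ^2 + (2/tan(θ)) (dθ/dλ)(dφ/dλ) = 0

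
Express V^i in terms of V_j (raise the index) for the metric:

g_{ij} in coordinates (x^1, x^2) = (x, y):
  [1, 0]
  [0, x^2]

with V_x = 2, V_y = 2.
Inverse metric (diagonal): g^{xx} = 1, g^{yy} = 1/x^2
V^i = g^{ij} V_j:
V^x = (1)(2) + (0)(2) = 2
V^y = (0)(2) + (1/x^2)(2) = 2/x^2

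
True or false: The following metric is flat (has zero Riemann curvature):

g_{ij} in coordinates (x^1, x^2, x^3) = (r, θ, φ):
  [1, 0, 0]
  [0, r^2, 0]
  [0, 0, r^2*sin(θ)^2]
Non-zero Christoffel symbols:
Γ^r_{θ θ} = -r
Γ^r_{φ φ} = -r*sin(θ)^2
Γ^θ_{r θ} = 1/r
Γ^θ_{φ φ} = -sin(2*θ)/2
Γ^φ_{r φ} = 1/r
Γ^φ_{θ φ} = 1/tan(θ)
Ricci tensor: R_{rr} = 0, R_{rθ} = 0, R_{rφ} = 0, R_{θθ} = 0, R_{θφ} = 0, R_{φφ} = 0
All R_{ij} vanish; in 3 dimensions the Riemann tensor is fully determined by the Ricci tensor, so R^i_{jkl} = 0: the metric is flat (curvilinear coordinates on flat space).
True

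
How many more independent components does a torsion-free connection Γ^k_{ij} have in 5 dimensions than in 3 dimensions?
Independent components in n dimensions: n × n(n+1)/2 = n^2(n+1)/2.
5D: 5 × 15 = 75
3D: 3 × 6 = 18
Difference = 75 - 18 = 57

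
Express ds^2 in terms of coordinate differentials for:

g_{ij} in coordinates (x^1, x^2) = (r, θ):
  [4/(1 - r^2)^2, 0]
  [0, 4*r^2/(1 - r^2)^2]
ds^2 = g_{ij} dx^i dx^j; only the non-zero components contribute.
ds^2 = (4/(1 - r^2)^2) dr^2 + (4*r^2/(1 - r^2)^2) dθ^2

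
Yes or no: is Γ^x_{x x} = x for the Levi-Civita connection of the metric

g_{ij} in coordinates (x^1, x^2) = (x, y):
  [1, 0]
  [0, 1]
Γ^x_{x x} = (1/2) g^{xx} (∂_x g_{xx} + ∂_x g_{xx} - ∂_x g_{xx}) = (1/2)(1)((0) + (0) - (0)) = 0
This differs from the proposed value x.
No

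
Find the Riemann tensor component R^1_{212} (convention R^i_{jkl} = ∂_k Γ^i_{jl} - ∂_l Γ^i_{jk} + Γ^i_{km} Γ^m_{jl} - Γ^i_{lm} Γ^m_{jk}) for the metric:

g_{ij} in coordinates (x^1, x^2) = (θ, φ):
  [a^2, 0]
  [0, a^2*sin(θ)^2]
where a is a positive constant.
Non-zero Christoffel symbols (Γ^k_{ij} = Γ^k_{ji}):
Γ^θ_{φ φ} = -sin(2*θ)/2
Γ^φ_{θ φ} = 1/tan(θ)
R^θ_{φ θ φ} = ∂_θ Γ^θ_{φ φ} - ∂_φ Γ^θ_{φ θ} + Γ^θ_{θ m} Γ^m_{φ φ} - Γ^θ_{φ m} Γ^m_{φ θ}
  = (-cos(2*θ)) - (0) + (0) - (-cos(θ)^2) = sin(θ)^2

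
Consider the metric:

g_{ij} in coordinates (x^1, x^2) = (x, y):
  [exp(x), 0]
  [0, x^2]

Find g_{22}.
With x^1 = x, x^2 = y, g_{22} = g_{yy} is the row-2, column-2 entry of the matrix.
g_{22} = x^2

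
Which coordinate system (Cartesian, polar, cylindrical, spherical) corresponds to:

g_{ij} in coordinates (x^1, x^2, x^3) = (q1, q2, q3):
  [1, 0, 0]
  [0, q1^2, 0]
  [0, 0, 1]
The line element ds^2 = dq1^2 + q1^2 dq2^2 + dq3^2 is dr^2 + r^2 dθ^2 + dz^2 with q1 = r, q2 = θ, q3 = z.
cylindrical coordinates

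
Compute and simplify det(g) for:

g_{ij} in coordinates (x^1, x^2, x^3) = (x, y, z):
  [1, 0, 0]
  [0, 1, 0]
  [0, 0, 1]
Diagonal metric: det(g) = g_{11}·g_{22}·g_{33}
= (1)·(1)·(1)
det(g) = 1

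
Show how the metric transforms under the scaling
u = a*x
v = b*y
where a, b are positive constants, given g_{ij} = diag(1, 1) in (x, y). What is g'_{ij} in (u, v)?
Invert the transformation: x = u/a, y = v/b
g'_{ij} = (∂x^k/∂x'^i)(∂x^l/∂x'^j) g_{kl}; with g_{kl} = δ_{kl} this is Σ_k (∂x^k/∂x'^i)(∂x^k/∂x'^j).
Jacobian: ∂x/∂u = 1/a, ∂x/∂v = 0, ∂y/∂u = 0, ∂y/∂v = 1/b
g'_{uu} = (1/a)(1/a) + (0)(0) = 1/a^2
g'_{uv} = (1/a)(0) + (0)(1/b) = 0
g'_{vv} = (0)(0) + (1/b)(1/b) = 1/b^2
g'_{ij} = diag(1/a^2, 1/b^2)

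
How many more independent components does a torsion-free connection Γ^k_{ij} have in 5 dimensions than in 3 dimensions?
Independent components in n dimensions: n × n(n+1)/2 = n^2(n+1)/2.
5D: 5 × 15 = 75
3D: 3 × 6 = 18
Difference = 75 - 18 = 57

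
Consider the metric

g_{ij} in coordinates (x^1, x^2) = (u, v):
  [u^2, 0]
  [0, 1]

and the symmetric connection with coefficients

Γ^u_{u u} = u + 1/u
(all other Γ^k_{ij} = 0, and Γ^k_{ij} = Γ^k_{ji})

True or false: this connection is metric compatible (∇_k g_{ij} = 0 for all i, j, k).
Using ∇_k g_{ij} = ∂_k g_{ij} - Γ^m_{ki} g_{mj} - Γ^m_{kj} g_{im}:
∇_u g_{uu} = (2*u) - (u^3 + u) - (u^3 + u) = -2*u^3 ≠ 0
So the connection is not metric compatible (it is not the Levi-Civita connection).
False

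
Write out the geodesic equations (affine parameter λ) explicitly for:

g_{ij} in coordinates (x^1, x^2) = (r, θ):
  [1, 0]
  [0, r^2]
Geodesic equation: d^2x^k/dλ^2 + Γ^k_{ij} (dx^i/dλ)(dx^j/dλ) = 0.
Non-zero Christoffel symbols:
Γ^r_{θ θ} = -r
Γ^θ_{r θ} = 1/r
Substituting (the symmetric pair Γ^k_{ij}, Γ^k_{ji} combines into a factor 2):
d^2r/dλ^2 - r (dθ/dλ)^2 = 0
d^2θ/dλ^2 + (2/r) (dr/dλ)(dθ/dλ) = 0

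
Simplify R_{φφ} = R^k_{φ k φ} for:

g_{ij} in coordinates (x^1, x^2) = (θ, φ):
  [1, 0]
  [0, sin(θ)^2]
Non-zero Christoffel symbols (Γ^k_{ij} = Γ^k_{ji}):
Γ^θ_{φ φ} = -sin(2*θ)/2
Γ^φ_{θ φ} = 1/tan(θ)
R^θ_{φ θ φ} = ∂_θ Γ^θ_{φ φ} - ∂_φ Γ^θ_{φ θ} + Γ^θ_{θ m} Γ^m_{φ φ} - Γ^θ_{φ m} Γ^m_{φ θ}
  = (-cos(2*θ)) - (0) + (0) - (-cos(θ)^2) = sin(θ)^2
R^φ_{φ φ φ} = 0 (a repeated index in an antisymmetric pair)
R_{φφ} = R^θ_{φ θ φ} + R^φ_{φ φ φ} = (sin(θ)^2) + (0) = sin(θ)^2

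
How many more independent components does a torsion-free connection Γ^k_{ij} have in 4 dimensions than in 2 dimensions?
Independent components in n dimensions: n × n(n+1)/2 = n^2(n+1)/2.
4D: 4 × 10 = 40
2D: 2 × 3 = 6
Difference = 40 - 6 = 34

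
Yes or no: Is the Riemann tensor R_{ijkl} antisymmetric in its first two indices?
R_{ijkl} = -R_{jikl} (follows from metric compatibility).
Yes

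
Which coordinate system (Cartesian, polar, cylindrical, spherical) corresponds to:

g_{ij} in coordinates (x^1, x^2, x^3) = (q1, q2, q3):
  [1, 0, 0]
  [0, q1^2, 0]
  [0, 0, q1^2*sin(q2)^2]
The line element ds^2 = dq1^2 + q1^2 dq2^2 + q1^2 sin(q2)^2 dq3^2 is dr^2 + r^2 dθ^2 + r^2 sin(θ)^2 dφ^2 with q1 = r, q2 = θ, q3 = φ.
spherical coordinates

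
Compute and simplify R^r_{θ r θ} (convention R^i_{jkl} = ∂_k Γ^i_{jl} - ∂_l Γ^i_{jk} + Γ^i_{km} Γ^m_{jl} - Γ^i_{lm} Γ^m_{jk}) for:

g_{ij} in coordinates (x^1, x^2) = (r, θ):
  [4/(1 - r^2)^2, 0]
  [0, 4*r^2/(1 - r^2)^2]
Non-zero Christoffel symbols (Γ^k_{ij} = Γ^k_{ji}):
Γ^r_{r r} = 2*r/(1 - r^2)
Γ^r_{θ θ} = (r^3 + r)/(r^2 - 1)
Γ^θ_{r θ} = (-r^2 - 1)/(r^3 - r)
R^r_{θ r θ} = ∂_r Γ^r_{θ θ} - ∂_θ Γ^r_{θ r} + Γ^r_{r m} Γ^m_{θ θ} - Γ^r_{θ m} Γ^m_{θ r}
  = ((r^4 - 4*r^2 - 1)/(r^2 - 1)^2) - (0) + (-2*r^2*(r^2 + 1)/(r^2 - 1)^2) - (-(r^2 + 1)^2/(r^2 - 1)^2) = -4*r^2/(r^2 - 1)^2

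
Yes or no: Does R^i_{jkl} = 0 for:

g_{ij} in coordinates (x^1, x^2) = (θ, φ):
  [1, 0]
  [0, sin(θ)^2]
Non-zero Christoffel symbols:
Γ^θ_{φ φ} = -sin(2*θ)/2
Γ^φ_{θ φ} = 1/tan(θ)
Ricci tensor: R_{θθ} = 1, R_{θφ} = 0, R_{φφ} = sin(θ)^2
The Ricci tensor is non-zero, so the Riemann tensor is non-zero: not flat.
No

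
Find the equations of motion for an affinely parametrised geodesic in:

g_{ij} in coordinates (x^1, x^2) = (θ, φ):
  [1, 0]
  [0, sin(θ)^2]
Geodesic equation: d^2x^k/dλ^2 + Γ^k_{ij} (dx^i/dλ)(dx^j/dλ) = 0.
Non-zero Christoffel symbols:
Γ^θ_{φ φ} = -sin(2*θ)/2
Γ^φ_{θ φ} = 1/tan(θ)
Substituting (the symmetric pair Γ^k_{ij}, Γ^k_{ji} combines into a factor 2):
d^2θ/dλ^2 - (sin(2*θ)/2) (dφ/dλ)^2 = 0
d^2φ/dλ^2 + (2/tan(θ)) (dθ/dλ)(dφ/dλ) = 0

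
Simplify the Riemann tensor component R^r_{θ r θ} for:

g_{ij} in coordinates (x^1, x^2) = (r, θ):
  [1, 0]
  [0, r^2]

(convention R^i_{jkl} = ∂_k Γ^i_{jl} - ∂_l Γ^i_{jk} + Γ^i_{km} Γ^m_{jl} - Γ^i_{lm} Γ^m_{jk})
Non-zero Christoffel symbols (Γ^k_{ij} = Γ^k_{ji}):
Γ^r_{θ θ} = -r
Γ^θ_{r θ} = 1/r
R^r_{θ r θ} = ∂_r Γ^r_{θ θ} - ∂_θ Γ^r_{θ r} + Γ^r_{r m} Γ^m_{θ θ} - Γ^r_{θ m} Γ^m_{θ r}
  = (-1) - (0) + (0) - (-1) = 0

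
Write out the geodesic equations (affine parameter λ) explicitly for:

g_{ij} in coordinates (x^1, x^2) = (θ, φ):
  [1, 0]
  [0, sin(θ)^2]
Geodesic equation: d^2x^k/dλ^2 + Γ^k_{ij} (dx^i/dλ)(dx^j/dλ) = 0.
Non-zero Christoffel symbols:
Γ^θ_{φ φ} = -sin(2*θ)/2
Γ^φ_{θ φ} = 1/tan(θ)
Substituting (the symmetric pair Γ^k_{ij}, Γ^k_{ji} combines into a factor 2):
d^2θ/dλ^2 - (sin(2*θ)/2) (dφ/dλ)^2 = 0
d^2φ/dλ^2 + (2/tan(θ)) (dθ/dλ)(dφ/dλ) = 0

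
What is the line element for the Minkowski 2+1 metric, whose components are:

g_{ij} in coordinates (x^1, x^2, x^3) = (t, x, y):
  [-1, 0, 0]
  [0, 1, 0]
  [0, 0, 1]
ds^2 = g_{ij} dx^i dx^j; only the non-zero components contribute.
ds^2 = -dt^2 + dx^2 + dy^2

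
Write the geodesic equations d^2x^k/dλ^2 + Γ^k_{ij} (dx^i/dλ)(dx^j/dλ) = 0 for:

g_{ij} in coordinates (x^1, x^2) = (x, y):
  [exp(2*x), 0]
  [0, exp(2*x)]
Geodesic equation: d^2x^k/dλ^2 + Γ^k_{ij} (dx^i/dλ)(dx^j/dλ) = 0.
Non-zero Christoffel symbols:
Γ^x_{x x} = 1
Γ^x_{y y} = -1
Γ^y_{x y} = 1
Substituting (the symmetric pair Γ^k_{ij}, Γ^k_{ji} combines into a factor 2):
d^2x/dλ^2 + (dx/dλ)^2 - (dy/dλ)^2 = 0
d^2y/dλ^2 + 2 (dx/dλ)(dy/dλ) = 0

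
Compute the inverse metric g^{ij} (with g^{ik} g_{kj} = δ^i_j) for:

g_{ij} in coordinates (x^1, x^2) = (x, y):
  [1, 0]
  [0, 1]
The metric is diagonal, so g^{ij} is diagonal with entries 1/g_{ii}: diag(1, 1).
g^{ij}:
  [1, 0]
  [0, 1]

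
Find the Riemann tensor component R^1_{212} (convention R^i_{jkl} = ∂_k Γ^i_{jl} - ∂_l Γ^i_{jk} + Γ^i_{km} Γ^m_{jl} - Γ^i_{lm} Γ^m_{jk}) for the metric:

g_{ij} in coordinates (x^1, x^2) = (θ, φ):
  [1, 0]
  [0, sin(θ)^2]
Non-zero Christoffel symbols (Γ^k_{ij} = Γ^k_{ji}):
Γ^θ_{φ φ} = -sin(2*θ)/2
Γ^φ_{θ φ} = 1/tan(θ)
R^θ_{φ θ φ} = ∂_θ Γ^θ_{φ φ} - ∂_φ Γ^θ_{φ θ} + Γ^θ_{θ m} Γ^m_{φ φ} - Γ^θ_{φ m} Γ^m_{φ θ}
  = (-cos(2*θ)) - (0) + (0) - (-cos(θ)^2) = sin(θ)^2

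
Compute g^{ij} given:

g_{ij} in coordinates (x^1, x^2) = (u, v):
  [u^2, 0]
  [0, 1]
The metric is diagonal, so g^{ij} is diagonal with entries 1/g_{ii}: diag(1/(u^2), 1).
g^{ij}:
  [1/u^2, 0]
  [0, 1]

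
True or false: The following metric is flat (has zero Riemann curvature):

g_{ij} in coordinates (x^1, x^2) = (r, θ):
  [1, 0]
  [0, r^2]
Non-zero Christoffel symbols:
Γ^r_{θ θ} = -r
Γ^θ_{r θ} = 1/r
Ricci tensor: R_{rr} = 0, R_{rθ} = 0, R_{θθ} = 0
All R_{ij} vanish; in 2 dimensions the Riemann tensor is fully determined by the Ricci tensor, so R^i_{jkl} = 0: the metric is flat (curvilinear coordinates on flat space).
True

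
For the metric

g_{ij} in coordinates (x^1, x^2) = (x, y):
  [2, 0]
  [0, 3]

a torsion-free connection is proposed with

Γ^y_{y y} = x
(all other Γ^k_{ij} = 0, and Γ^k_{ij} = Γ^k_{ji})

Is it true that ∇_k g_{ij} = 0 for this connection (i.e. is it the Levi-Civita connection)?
Using ∇_k g_{ij} = ∂_k g_{ij} - Γ^m_{ki} g_{mj} - Γ^m_{kj} g_{im}:
∇_y g_{yy} = (0) - (3*x) - (3*x) = -6*x ≠ 0
So the connection is not metric compatible (it is not the Levi-Civita connection).
No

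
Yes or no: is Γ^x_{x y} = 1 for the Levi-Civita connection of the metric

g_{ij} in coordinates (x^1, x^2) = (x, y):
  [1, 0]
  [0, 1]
Γ^x_{x y} = (1/2) g^{xx} (∂_x g_{xy} + ∂_y g_{xx} - ∂_x g_{xy}) = (1/2)(1)((0) + (0) - (0)) = 0
This differs from the proposed value 1.
No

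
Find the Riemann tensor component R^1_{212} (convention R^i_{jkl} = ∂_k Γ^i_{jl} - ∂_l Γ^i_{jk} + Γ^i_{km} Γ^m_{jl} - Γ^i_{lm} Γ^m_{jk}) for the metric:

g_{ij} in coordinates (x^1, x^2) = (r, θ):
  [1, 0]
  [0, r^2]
Non-zero Christoffel symbols (Γ^k_{ij} = Γ^k_{ji}):
Γ^r_{θ θ} = -r
Γ^θ_{r θ} = 1/r
R^r_{θ r θ} = ∂_r Γ^r_{θ θ} - ∂_θ Γ^r_{θ r} + Γ^r_{r m} Γ^m_{θ θ} - Γ^r_{θ m} Γ^m_{θ r}
  = (-1) - (0) + (0) - (-1) = 0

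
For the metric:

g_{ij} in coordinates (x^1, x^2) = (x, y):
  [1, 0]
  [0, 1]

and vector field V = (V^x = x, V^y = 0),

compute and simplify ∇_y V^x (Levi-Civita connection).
All Christoffel symbols are zero.
∇_y V^x = ∂_y V^x + Γ^x_{y j} V^j
  = (0) + (0)(x) + (0)(0)
  = 0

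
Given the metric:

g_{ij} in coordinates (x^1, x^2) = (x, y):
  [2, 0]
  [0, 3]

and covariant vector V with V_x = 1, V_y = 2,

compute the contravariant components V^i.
Inverse metric (diagonal): g^{xx} = 1/2, g^{yy} = 1/3
V^i = g^{ij} V_j:
V^x = (1/2)(1) + (0)(2) = 1/2
V^y = (0)(1) + (1/3)(2) = 2/3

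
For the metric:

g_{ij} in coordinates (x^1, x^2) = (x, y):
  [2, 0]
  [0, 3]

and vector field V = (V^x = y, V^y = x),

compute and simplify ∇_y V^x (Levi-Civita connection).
All Christoffel symbols are zero.
∇_y V^x = ∂_y V^x + Γ^x_{y j} V^j
  = (1) + (0)(y) + (0)(x)
  = 1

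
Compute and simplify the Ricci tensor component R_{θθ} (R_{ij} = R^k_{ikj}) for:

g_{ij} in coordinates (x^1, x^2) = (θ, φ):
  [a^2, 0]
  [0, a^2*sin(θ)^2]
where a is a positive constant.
Non-zero Christoffel symbols (Γ^k_{ij} = Γ^k_{ji}):
Γ^θ_{φ φ} = -sin(2*θ)/2
Γ^φ_{θ φ} = 1/tan(θ)
R^θ_{θ θ θ} = 0 (a repeated index in an antisymmetric pair)
R^φ_{θ φ θ} = ∂_φ Γ^φ_{θ θ} - ∂_θ Γ^φ_{θ φ} + Γ^φ_{φ m} Γ^m_{θ θ} - Γ^φ_{θ m} Γ^m_{θ φ}
  = (0) - (-1/sin(θ)^2) + (0) - (1/tan(θ)^2) = 1
R_{θθ} = R^θ_{θ θ θ} + R^φ_{θ φ θ} = (0) + (1) = 1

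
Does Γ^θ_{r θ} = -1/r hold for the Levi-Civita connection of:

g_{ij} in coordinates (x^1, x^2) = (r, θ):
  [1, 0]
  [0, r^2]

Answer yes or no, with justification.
Γ^θ_{r θ} = (1/2) g^{θθ} (∂_r g_{θθ} + ∂_θ g_{θr} - ∂_θ g_{rθ}) = (1/2)(1/r^2)((2*r) + (0) - (0)) = 1/r
This differs from the proposed value -1/r.
No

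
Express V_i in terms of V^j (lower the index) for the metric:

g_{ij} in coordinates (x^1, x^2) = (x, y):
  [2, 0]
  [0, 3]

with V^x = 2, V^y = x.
V_i = g_{ij} V^j:
V_x = (2)(2) + (0)(x) = 4
V_y = (0)(2) + (3)(x) = 3*x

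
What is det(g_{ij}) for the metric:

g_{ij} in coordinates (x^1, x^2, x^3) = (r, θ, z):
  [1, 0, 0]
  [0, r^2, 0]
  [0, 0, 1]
Diagonal metric: det(g) = g_{11}·g_{22}·g_{33}
= (1)·(r^2)·(1)
det(g) = r^2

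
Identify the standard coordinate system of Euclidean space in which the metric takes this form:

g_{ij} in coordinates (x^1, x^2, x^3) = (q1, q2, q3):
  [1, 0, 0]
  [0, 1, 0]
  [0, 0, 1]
All components are constant and the metric is the identity, i.e. orthonormal rectilinear coordinates.
Cartesian (3D) coordinates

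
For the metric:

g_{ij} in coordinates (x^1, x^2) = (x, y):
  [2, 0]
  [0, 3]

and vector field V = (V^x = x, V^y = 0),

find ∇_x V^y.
All Christoffel symbols are zero.
∇_x V^y = ∂_x V^y + Γ^y_{x j} V^j
  = (0) + (0)(x) + (0)(0)
  = 0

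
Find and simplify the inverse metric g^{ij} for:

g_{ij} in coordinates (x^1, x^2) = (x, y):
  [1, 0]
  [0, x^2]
The metric is diagonal, so g^{ij} is diagonal with entries 1/g_{ii}: diag(1, 1/(x^2)).
g^{ij}:
  [1, 0]
  [0, 1/x^2]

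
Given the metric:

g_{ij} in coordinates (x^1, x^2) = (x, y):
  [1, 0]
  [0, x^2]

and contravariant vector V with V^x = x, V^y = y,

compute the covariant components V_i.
V_i = g_{ij} V^j:
V_x = (1)(x) + (0)(y) = x
V_y = (0)(x) + (x^2)(y) = x^2*y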